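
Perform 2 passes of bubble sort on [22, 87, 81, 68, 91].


Initial: [22, 87, 81, 68, 91]
Pass 1: [22, 81, 68, 87, 91] (2 swaps)
Pass 2: [22, 68, 81, 87, 91] (1 swaps)

After 2 passes: [22, 68, 81, 87, 91]


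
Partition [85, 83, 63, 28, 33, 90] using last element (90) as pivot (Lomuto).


Pivot: 90
  85 <= 90: advance i (no swap)
  83 <= 90: advance i (no swap)
  63 <= 90: advance i (no swap)
  28 <= 90: advance i (no swap)
  33 <= 90: advance i (no swap)
Place pivot at 5: [85, 83, 63, 28, 33, 90]

Partitioned: [85, 83, 63, 28, 33, 90]


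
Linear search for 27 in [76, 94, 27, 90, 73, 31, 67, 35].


i=0: 76!=27
i=1: 94!=27
i=2: 27==27 found!

Found at 2, 3 comps


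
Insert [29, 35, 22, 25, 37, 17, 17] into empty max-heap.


Insert 29: [29]
Insert 35: [35, 29]
Insert 22: [35, 29, 22]
Insert 25: [35, 29, 22, 25]
Insert 37: [37, 35, 22, 25, 29]
Insert 17: [37, 35, 22, 25, 29, 17]
Insert 17: [37, 35, 22, 25, 29, 17, 17]

Final heap: [37, 35, 22, 25, 29, 17, 17]


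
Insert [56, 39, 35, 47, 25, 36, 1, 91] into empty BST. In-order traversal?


Insert 56: root
Insert 39: L from 56
Insert 35: L from 56 -> L from 39
Insert 47: L from 56 -> R from 39
Insert 25: L from 56 -> L from 39 -> L from 35
Insert 36: L from 56 -> L from 39 -> R from 35
Insert 1: L from 56 -> L from 39 -> L from 35 -> L from 25
Insert 91: R from 56

In-order: [1, 25, 35, 36, 39, 47, 56, 91]


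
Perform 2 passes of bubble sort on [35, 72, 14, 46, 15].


Initial: [35, 72, 14, 46, 15]
Pass 1: [35, 14, 46, 15, 72] (3 swaps)
Pass 2: [14, 35, 15, 46, 72] (2 swaps)

After 2 passes: [14, 35, 15, 46, 72]


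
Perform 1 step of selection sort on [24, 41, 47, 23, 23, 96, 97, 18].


Initial: [24, 41, 47, 23, 23, 96, 97, 18]
Step 1: min=18 at 7
  Swap: [18, 41, 47, 23, 23, 96, 97, 24]

After 1 step: [18, 41, 47, 23, 23, 96, 97, 24]


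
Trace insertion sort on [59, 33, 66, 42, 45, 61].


Initial: [59, 33, 66, 42, 45, 61]
Insert 33: [33, 59, 66, 42, 45, 61]
Insert 66: [33, 59, 66, 42, 45, 61]
Insert 42: [33, 42, 59, 66, 45, 61]
Insert 45: [33, 42, 45, 59, 66, 61]
Insert 61: [33, 42, 45, 59, 61, 66]

Sorted: [33, 42, 45, 59, 61, 66]


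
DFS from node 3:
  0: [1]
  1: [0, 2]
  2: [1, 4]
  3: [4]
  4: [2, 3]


Visit 3, push [4]
Visit 4, push [2]
Visit 2, push [1]
Visit 1, push [0]
Visit 0, push []

DFS order: [3, 4, 2, 1, 0]


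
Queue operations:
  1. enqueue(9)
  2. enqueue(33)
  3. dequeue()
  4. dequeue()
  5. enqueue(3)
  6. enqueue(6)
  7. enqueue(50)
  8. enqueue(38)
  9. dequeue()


enqueue(9) -> [9]
enqueue(33) -> [9, 33]
dequeue()->9, [33]
dequeue()->33, []
enqueue(3) -> [3]
enqueue(6) -> [3, 6]
enqueue(50) -> [3, 6, 50]
enqueue(38) -> [3, 6, 50, 38]
dequeue()->3, [6, 50, 38]

Final queue: [6, 50, 38]


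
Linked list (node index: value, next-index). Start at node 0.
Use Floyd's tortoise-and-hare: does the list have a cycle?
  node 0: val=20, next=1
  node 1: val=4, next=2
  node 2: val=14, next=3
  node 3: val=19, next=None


Floyd's tortoise (slow, +1) and hare (fast, +2):
  init: slow=0, fast=0
  step 1: slow=1, fast=2
  step 2: fast 2->3->None, no cycle

Cycle: no


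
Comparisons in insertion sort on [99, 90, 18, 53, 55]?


Algorithm: insertion sort
Input: [99, 90, 18, 53, 55]
Sorted: [18, 53, 55, 90, 99]

9


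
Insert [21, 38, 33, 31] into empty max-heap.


Insert 21: [21]
Insert 38: [38, 21]
Insert 33: [38, 21, 33]
Insert 31: [38, 31, 33, 21]

Final heap: [38, 31, 33, 21]


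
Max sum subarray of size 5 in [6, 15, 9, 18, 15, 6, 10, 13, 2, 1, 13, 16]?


[0:5]: 63
[1:6]: 63
[2:7]: 58
[3:8]: 62
[4:9]: 46
[5:10]: 32
[6:11]: 39
[7:12]: 45

Max: 63 at [0:5]


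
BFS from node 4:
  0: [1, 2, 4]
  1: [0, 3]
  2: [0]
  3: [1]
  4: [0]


Visit 4, enqueue [0]
Visit 0, enqueue [1, 2]
Visit 1, enqueue [3]
Visit 2, enqueue []
Visit 3, enqueue []

BFS order: [4, 0, 1, 2, 3]


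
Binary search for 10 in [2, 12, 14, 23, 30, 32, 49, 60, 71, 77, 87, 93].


Step 1: lo=0, hi=11, mid=5, val=32
Step 2: lo=0, hi=4, mid=2, val=14
Step 3: lo=0, hi=1, mid=0, val=2
Step 4: lo=1, hi=1, mid=1, val=12

Not found


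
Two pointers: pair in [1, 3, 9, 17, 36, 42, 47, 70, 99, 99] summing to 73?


lo=0(1)+hi=9(99)=100
lo=0(1)+hi=8(99)=100
lo=0(1)+hi=7(70)=71
lo=1(3)+hi=7(70)=73

Yes: 3+70=73


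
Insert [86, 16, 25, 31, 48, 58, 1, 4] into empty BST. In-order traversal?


Insert 86: root
Insert 16: L from 86
Insert 25: L from 86 -> R from 16
Insert 31: L from 86 -> R from 16 -> R from 25
Insert 48: L from 86 -> R from 16 -> R from 25 -> R from 31
Insert 58: L from 86 -> R from 16 -> R from 25 -> R from 31 -> R from 48
Insert 1: L from 86 -> L from 16
Insert 4: L from 86 -> L from 16 -> R from 1

In-order: [1, 4, 16, 25, 31, 48, 58, 86]


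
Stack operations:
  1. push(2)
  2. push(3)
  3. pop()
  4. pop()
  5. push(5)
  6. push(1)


push(2) -> [2]
push(3) -> [2, 3]
pop()->3, [2]
pop()->2, []
push(5) -> [5]
push(1) -> [5, 1]

Final stack: [5, 1]


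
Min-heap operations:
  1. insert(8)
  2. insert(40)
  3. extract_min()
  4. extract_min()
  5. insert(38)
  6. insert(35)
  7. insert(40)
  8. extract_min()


insert(8) -> [8]
insert(40) -> [8, 40]
extract_min()->8, [40]
extract_min()->40, []
insert(38) -> [38]
insert(35) -> [35, 38]
insert(40) -> [35, 38, 40]
extract_min()->35, [38, 40]

Final heap: [38, 40]


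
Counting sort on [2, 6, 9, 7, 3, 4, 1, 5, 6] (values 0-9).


Input: [2, 6, 9, 7, 3, 4, 1, 5, 6]
Counts: [0, 1, 1, 1, 1, 1, 2, 1, 0, 1]

Sorted: [1, 2, 3, 4, 5, 6, 6, 7, 9]


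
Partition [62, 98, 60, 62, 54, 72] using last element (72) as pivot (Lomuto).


Pivot: 72
  62 <= 72: advance i (no swap)
  60 <= 72: swap -> [62, 60, 98, 62, 54, 72]
  62 <= 72: swap -> [62, 60, 62, 98, 54, 72]
  54 <= 72: swap -> [62, 60, 62, 54, 98, 72]
Place pivot at 4: [62, 60, 62, 54, 72, 98]

Partitioned: [62, 60, 62, 54, 72, 98]


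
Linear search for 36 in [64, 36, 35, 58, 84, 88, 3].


i=0: 64!=36
i=1: 36==36 found!

Found at 1, 2 comps


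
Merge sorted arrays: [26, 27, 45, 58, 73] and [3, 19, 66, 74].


Take 3 from B
Take 19 from B
Take 26 from A
Take 27 from A
Take 45 from A
Take 58 from A
Take 66 from B
Take 73 from A

Merged: [3, 19, 26, 27, 45, 58, 66, 73, 74]


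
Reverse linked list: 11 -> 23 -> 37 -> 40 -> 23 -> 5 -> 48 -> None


Step 1: curr=11, set curr.next=prev(None) | reversed so far: 11
Step 2: curr=23, set curr.next=prev(11) | reversed so far: 23 -> 11
Step 3: curr=37, set curr.next=prev(23) | reversed so far: 37 -> 23 -> 11
Step 4: curr=40, set curr.next=prev(37) | reversed so far: 40 -> 37 -> 23 -> 11
Step 5: curr=23, set curr.next=prev(40) | reversed so far: 23 -> 40 -> 37 -> 23 -> 11
Step 6: curr=5, set curr.next=prev(23) | reversed so far: 5 -> 23 -> 40 -> 37 -> 23 -> 11
Step 7: curr=48, set curr.next=prev(5) | reversed so far: 48 -> 5 -> 23 -> 40 -> 37 -> 23 -> 11

48 -> 5 -> 23 -> 40 -> 37 -> 23 -> 11 -> None


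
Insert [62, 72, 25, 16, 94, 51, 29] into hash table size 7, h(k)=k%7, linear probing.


Insert 62: h=6 -> slot 6
Insert 72: h=2 -> slot 2
Insert 25: h=4 -> slot 4
Insert 16: h=2, 1 probes -> slot 3
Insert 94: h=3, 2 probes -> slot 5
Insert 51: h=2, 5 probes -> slot 0
Insert 29: h=1 -> slot 1

Table: [51, 29, 72, 16, 25, 94, 62]


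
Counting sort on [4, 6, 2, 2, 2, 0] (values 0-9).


Input: [4, 6, 2, 2, 2, 0]
Counts: [1, 0, 3, 0, 1, 0, 1, 0, 0, 0]

Sorted: [0, 2, 2, 2, 4, 6]


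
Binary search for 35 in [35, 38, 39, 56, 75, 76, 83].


Step 1: lo=0, hi=6, mid=3, val=56
Step 2: lo=0, hi=2, mid=1, val=38
Step 3: lo=0, hi=0, mid=0, val=35

Found at index 0


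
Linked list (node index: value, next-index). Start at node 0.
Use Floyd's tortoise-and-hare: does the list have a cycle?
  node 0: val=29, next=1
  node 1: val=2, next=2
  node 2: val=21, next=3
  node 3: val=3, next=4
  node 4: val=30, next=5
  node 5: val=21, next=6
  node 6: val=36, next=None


Floyd's tortoise (slow, +1) and hare (fast, +2):
  init: slow=0, fast=0
  step 1: slow=1, fast=2
  step 2: slow=2, fast=4
  step 3: slow=3, fast=6
  step 4: fast -> None, no cycle

Cycle: no


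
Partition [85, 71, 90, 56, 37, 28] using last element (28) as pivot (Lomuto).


Pivot: 28
Place pivot at 0: [28, 71, 90, 56, 37, 85]

Partitioned: [28, 71, 90, 56, 37, 85]


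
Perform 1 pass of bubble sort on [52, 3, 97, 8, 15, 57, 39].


Initial: [52, 3, 97, 8, 15, 57, 39]
Pass 1: [3, 52, 8, 15, 57, 39, 97] (5 swaps)

After 1 pass: [3, 52, 8, 15, 57, 39, 97]


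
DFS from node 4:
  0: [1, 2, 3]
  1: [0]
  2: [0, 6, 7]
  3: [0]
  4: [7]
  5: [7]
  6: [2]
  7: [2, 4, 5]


Visit 4, push [7]
Visit 7, push [5, 2]
Visit 2, push [6, 0]
Visit 0, push [3, 1]
Visit 1, push []
Visit 3, push []
Visit 6, push []
Visit 5, push []

DFS order: [4, 7, 2, 0, 1, 3, 6, 5]


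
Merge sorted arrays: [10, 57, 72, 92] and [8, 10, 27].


Take 8 from B
Take 10 from A
Take 10 from B
Take 27 from B

Merged: [8, 10, 10, 27, 57, 72, 92]


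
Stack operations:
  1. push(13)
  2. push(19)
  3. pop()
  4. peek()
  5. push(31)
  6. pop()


push(13) -> [13]
push(19) -> [13, 19]
pop()->19, [13]
peek()->13
push(31) -> [13, 31]
pop()->31, [13]

Final stack: [13]


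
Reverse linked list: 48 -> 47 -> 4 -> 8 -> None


Step 1: curr=48, set curr.next=prev(None) | reversed so far: 48
Step 2: curr=47, set curr.next=prev(48) | reversed so far: 47 -> 48
Step 3: curr=4, set curr.next=prev(47) | reversed so far: 4 -> 47 -> 48
Step 4: curr=8, set curr.next=prev(4) | reversed so far: 8 -> 4 -> 47 -> 48

8 -> 4 -> 47 -> 48 -> None


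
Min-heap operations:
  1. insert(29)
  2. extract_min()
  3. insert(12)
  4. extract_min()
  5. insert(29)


insert(29) -> [29]
extract_min()->29, []
insert(12) -> [12]
extract_min()->12, []
insert(29) -> [29]

Final heap: [29]


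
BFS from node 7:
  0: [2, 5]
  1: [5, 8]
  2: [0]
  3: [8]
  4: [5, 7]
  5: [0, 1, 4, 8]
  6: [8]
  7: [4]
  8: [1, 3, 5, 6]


Visit 7, enqueue [4]
Visit 4, enqueue [5]
Visit 5, enqueue [0, 1, 8]
Visit 0, enqueue [2]
Visit 1, enqueue []
Visit 8, enqueue [3, 6]
Visit 2, enqueue []
Visit 3, enqueue []
Visit 6, enqueue []

BFS order: [7, 4, 5, 0, 1, 8, 2, 3, 6]


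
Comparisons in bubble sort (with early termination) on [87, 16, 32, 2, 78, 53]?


Algorithm: bubble sort (with early termination)
Input: [87, 16, 32, 2, 78, 53]
Sorted: [2, 16, 32, 53, 78, 87]

14


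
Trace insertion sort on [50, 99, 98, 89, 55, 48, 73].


Initial: [50, 99, 98, 89, 55, 48, 73]
Insert 99: [50, 99, 98, 89, 55, 48, 73]
Insert 98: [50, 98, 99, 89, 55, 48, 73]
Insert 89: [50, 89, 98, 99, 55, 48, 73]
Insert 55: [50, 55, 89, 98, 99, 48, 73]
Insert 48: [48, 50, 55, 89, 98, 99, 73]
Insert 73: [48, 50, 55, 73, 89, 98, 99]

Sorted: [48, 50, 55, 73, 89, 98, 99]


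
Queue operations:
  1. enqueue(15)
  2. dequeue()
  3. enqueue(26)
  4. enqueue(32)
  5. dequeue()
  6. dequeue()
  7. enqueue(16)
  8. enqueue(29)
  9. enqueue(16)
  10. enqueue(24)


enqueue(15) -> [15]
dequeue()->15, []
enqueue(26) -> [26]
enqueue(32) -> [26, 32]
dequeue()->26, [32]
dequeue()->32, []
enqueue(16) -> [16]
enqueue(29) -> [16, 29]
enqueue(16) -> [16, 29, 16]
enqueue(24) -> [16, 29, 16, 24]

Final queue: [16, 29, 16, 24]


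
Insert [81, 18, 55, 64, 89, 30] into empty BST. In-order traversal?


Insert 81: root
Insert 18: L from 81
Insert 55: L from 81 -> R from 18
Insert 64: L from 81 -> R from 18 -> R from 55
Insert 89: R from 81
Insert 30: L from 81 -> R from 18 -> L from 55

In-order: [18, 30, 55, 64, 81, 89]


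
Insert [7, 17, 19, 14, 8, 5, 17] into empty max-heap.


Insert 7: [7]
Insert 17: [17, 7]
Insert 19: [19, 7, 17]
Insert 14: [19, 14, 17, 7]
Insert 8: [19, 14, 17, 7, 8]
Insert 5: [19, 14, 17, 7, 8, 5]
Insert 17: [19, 14, 17, 7, 8, 5, 17]

Final heap: [19, 14, 17, 7, 8, 5, 17]


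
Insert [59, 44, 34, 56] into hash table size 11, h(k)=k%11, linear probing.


Insert 59: h=4 -> slot 4
Insert 44: h=0 -> slot 0
Insert 34: h=1 -> slot 1
Insert 56: h=1, 1 probes -> slot 2

Table: [44, 34, 56, None, 59, None, None, None, None, None, None]


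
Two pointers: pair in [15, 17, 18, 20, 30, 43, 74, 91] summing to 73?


lo=0(15)+hi=7(91)=106
lo=0(15)+hi=6(74)=89
lo=0(15)+hi=5(43)=58
lo=1(17)+hi=5(43)=60
lo=2(18)+hi=5(43)=61
lo=3(20)+hi=5(43)=63
lo=4(30)+hi=5(43)=73

Yes: 30+43=73


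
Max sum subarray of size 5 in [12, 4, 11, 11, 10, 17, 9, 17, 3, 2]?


[0:5]: 48
[1:6]: 53
[2:7]: 58
[3:8]: 64
[4:9]: 56
[5:10]: 48

Max: 64 at [3:8]


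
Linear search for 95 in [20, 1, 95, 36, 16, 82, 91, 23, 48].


i=0: 20!=95
i=1: 1!=95
i=2: 95==95 found!

Found at 2, 3 comps


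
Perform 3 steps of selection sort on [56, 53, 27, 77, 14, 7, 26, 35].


Initial: [56, 53, 27, 77, 14, 7, 26, 35]
Step 1: min=7 at 5
  Swap: [7, 53, 27, 77, 14, 56, 26, 35]
Step 2: min=14 at 4
  Swap: [7, 14, 27, 77, 53, 56, 26, 35]
Step 3: min=26 at 6
  Swap: [7, 14, 26, 77, 53, 56, 27, 35]

After 3 steps: [7, 14, 26, 77, 53, 56, 27, 35]


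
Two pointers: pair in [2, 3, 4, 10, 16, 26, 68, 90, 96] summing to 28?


lo=0(2)+hi=8(96)=98
lo=0(2)+hi=7(90)=92
lo=0(2)+hi=6(68)=70
lo=0(2)+hi=5(26)=28

Yes: 2+26=28


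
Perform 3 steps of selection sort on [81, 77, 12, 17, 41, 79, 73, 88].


Initial: [81, 77, 12, 17, 41, 79, 73, 88]
Step 1: min=12 at 2
  Swap: [12, 77, 81, 17, 41, 79, 73, 88]
Step 2: min=17 at 3
  Swap: [12, 17, 81, 77, 41, 79, 73, 88]
Step 3: min=41 at 4
  Swap: [12, 17, 41, 77, 81, 79, 73, 88]

After 3 steps: [12, 17, 41, 77, 81, 79, 73, 88]


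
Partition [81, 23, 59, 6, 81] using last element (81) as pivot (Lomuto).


Pivot: 81
  81 <= 81: advance i (no swap)
  23 <= 81: advance i (no swap)
  59 <= 81: advance i (no swap)
  6 <= 81: advance i (no swap)
Place pivot at 4: [81, 23, 59, 6, 81]

Partitioned: [81, 23, 59, 6, 81]


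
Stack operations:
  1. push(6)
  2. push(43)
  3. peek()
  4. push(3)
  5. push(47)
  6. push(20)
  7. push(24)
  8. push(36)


push(6) -> [6]
push(43) -> [6, 43]
peek()->43
push(3) -> [6, 43, 3]
push(47) -> [6, 43, 3, 47]
push(20) -> [6, 43, 3, 47, 20]
push(24) -> [6, 43, 3, 47, 20, 24]
push(36) -> [6, 43, 3, 47, 20, 24, 36]

Final stack: [6, 43, 3, 47, 20, 24, 36]


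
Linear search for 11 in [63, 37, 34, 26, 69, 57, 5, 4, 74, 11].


i=0: 63!=11
i=1: 37!=11
i=2: 34!=11
i=3: 26!=11
i=4: 69!=11
i=5: 57!=11
i=6: 5!=11
i=7: 4!=11
i=8: 74!=11
i=9: 11==11 found!

Found at 9, 10 comps


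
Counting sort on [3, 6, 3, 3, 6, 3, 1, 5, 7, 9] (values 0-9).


Input: [3, 6, 3, 3, 6, 3, 1, 5, 7, 9]
Counts: [0, 1, 0, 4, 0, 1, 2, 1, 0, 1]

Sorted: [1, 3, 3, 3, 3, 5, 6, 6, 7, 9]


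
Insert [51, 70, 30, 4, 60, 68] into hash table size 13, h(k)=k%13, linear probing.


Insert 51: h=12 -> slot 12
Insert 70: h=5 -> slot 5
Insert 30: h=4 -> slot 4
Insert 4: h=4, 2 probes -> slot 6
Insert 60: h=8 -> slot 8
Insert 68: h=3 -> slot 3

Table: [None, None, None, 68, 30, 70, 4, None, 60, None, None, None, 51]


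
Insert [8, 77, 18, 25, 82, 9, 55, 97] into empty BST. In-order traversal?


Insert 8: root
Insert 77: R from 8
Insert 18: R from 8 -> L from 77
Insert 25: R from 8 -> L from 77 -> R from 18
Insert 82: R from 8 -> R from 77
Insert 9: R from 8 -> L from 77 -> L from 18
Insert 55: R from 8 -> L from 77 -> R from 18 -> R from 25
Insert 97: R from 8 -> R from 77 -> R from 82

In-order: [8, 9, 18, 25, 55, 77, 82, 97]


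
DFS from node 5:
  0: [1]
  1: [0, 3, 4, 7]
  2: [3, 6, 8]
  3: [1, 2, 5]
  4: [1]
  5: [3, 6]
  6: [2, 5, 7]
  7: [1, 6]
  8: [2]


Visit 5, push [6, 3]
Visit 3, push [2, 1]
Visit 1, push [7, 4, 0]
Visit 0, push []
Visit 4, push []
Visit 7, push [6]
Visit 6, push [2]
Visit 2, push [8]
Visit 8, push []

DFS order: [5, 3, 1, 0, 4, 7, 6, 2, 8]


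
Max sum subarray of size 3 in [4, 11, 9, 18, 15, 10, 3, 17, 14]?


[0:3]: 24
[1:4]: 38
[2:5]: 42
[3:6]: 43
[4:7]: 28
[5:8]: 30
[6:9]: 34

Max: 43 at [3:6]


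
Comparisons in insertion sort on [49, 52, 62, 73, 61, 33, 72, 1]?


Algorithm: insertion sort
Input: [49, 52, 62, 73, 61, 33, 72, 1]
Sorted: [1, 33, 49, 52, 61, 62, 72, 73]

20


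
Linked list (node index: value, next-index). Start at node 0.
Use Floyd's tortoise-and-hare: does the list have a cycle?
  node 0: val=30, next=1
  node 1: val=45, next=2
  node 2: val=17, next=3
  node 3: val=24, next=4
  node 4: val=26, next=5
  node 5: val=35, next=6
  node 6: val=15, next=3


Floyd's tortoise (slow, +1) and hare (fast, +2):
  init: slow=0, fast=0
  step 1: slow=1, fast=2
  step 2: slow=2, fast=4
  step 3: slow=3, fast=6
  step 4: slow=4, fast=4
  slow == fast at node 4: cycle detected

Cycle: yes


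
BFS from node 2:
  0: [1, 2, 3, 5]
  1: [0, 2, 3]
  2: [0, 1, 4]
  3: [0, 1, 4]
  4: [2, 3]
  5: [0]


Visit 2, enqueue [0, 1, 4]
Visit 0, enqueue [3, 5]
Visit 1, enqueue []
Visit 4, enqueue []
Visit 3, enqueue []
Visit 5, enqueue []

BFS order: [2, 0, 1, 4, 3, 5]


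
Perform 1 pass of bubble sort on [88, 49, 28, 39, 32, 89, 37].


Initial: [88, 49, 28, 39, 32, 89, 37]
Pass 1: [49, 28, 39, 32, 88, 37, 89] (5 swaps)

After 1 pass: [49, 28, 39, 32, 88, 37, 89]


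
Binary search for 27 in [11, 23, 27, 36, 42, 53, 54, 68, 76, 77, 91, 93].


Step 1: lo=0, hi=11, mid=5, val=53
Step 2: lo=0, hi=4, mid=2, val=27

Found at index 2


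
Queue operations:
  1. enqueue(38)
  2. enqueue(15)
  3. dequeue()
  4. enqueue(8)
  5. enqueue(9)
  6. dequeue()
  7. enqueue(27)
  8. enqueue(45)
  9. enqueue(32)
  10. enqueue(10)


enqueue(38) -> [38]
enqueue(15) -> [38, 15]
dequeue()->38, [15]
enqueue(8) -> [15, 8]
enqueue(9) -> [15, 8, 9]
dequeue()->15, [8, 9]
enqueue(27) -> [8, 9, 27]
enqueue(45) -> [8, 9, 27, 45]
enqueue(32) -> [8, 9, 27, 45, 32]
enqueue(10) -> [8, 9, 27, 45, 32, 10]

Final queue: [8, 9, 27, 45, 32, 10]


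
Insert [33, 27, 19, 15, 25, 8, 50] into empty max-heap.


Insert 33: [33]
Insert 27: [33, 27]
Insert 19: [33, 27, 19]
Insert 15: [33, 27, 19, 15]
Insert 25: [33, 27, 19, 15, 25]
Insert 8: [33, 27, 19, 15, 25, 8]
Insert 50: [50, 27, 33, 15, 25, 8, 19]

Final heap: [50, 27, 33, 15, 25, 8, 19]


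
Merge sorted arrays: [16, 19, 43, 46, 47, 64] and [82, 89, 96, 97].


Take 16 from A
Take 19 from A
Take 43 from A
Take 46 from A
Take 47 from A
Take 64 from A

Merged: [16, 19, 43, 46, 47, 64, 82, 89, 96, 97]


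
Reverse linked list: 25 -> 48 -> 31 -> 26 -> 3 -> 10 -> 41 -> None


Step 1: curr=25, set curr.next=prev(None) | reversed so far: 25
Step 2: curr=48, set curr.next=prev(25) | reversed so far: 48 -> 25
Step 3: curr=31, set curr.next=prev(48) | reversed so far: 31 -> 48 -> 25
Step 4: curr=26, set curr.next=prev(31) | reversed so far: 26 -> 31 -> 48 -> 25
Step 5: curr=3, set curr.next=prev(26) | reversed so far: 3 -> 26 -> 31 -> 48 -> 25
Step 6: curr=10, set curr.next=prev(3) | reversed so far: 10 -> 3 -> 26 -> 31 -> 48 -> 25
Step 7: curr=41, set curr.next=prev(10) | reversed so far: 41 -> 10 -> 3 -> 26 -> 31 -> 48 -> 25

41 -> 10 -> 3 -> 26 -> 31 -> 48 -> 25 -> None


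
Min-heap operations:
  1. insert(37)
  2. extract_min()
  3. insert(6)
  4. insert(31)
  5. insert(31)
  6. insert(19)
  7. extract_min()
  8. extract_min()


insert(37) -> [37]
extract_min()->37, []
insert(6) -> [6]
insert(31) -> [6, 31]
insert(31) -> [6, 31, 31]
insert(19) -> [6, 19, 31, 31]
extract_min()->6, [19, 31, 31]
extract_min()->19, [31, 31]

Final heap: [31, 31]


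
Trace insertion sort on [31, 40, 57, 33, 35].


Initial: [31, 40, 57, 33, 35]
Insert 40: [31, 40, 57, 33, 35]
Insert 57: [31, 40, 57, 33, 35]
Insert 33: [31, 33, 40, 57, 35]
Insert 35: [31, 33, 35, 40, 57]

Sorted: [31, 33, 35, 40, 57]


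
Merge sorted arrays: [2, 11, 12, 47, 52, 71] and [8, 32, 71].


Take 2 from A
Take 8 from B
Take 11 from A
Take 12 from A
Take 32 from B
Take 47 from A
Take 52 from A
Take 71 from A

Merged: [2, 8, 11, 12, 32, 47, 52, 71, 71]


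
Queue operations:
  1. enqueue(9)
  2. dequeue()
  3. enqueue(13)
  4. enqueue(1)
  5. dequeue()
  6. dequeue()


enqueue(9) -> [9]
dequeue()->9, []
enqueue(13) -> [13]
enqueue(1) -> [13, 1]
dequeue()->13, [1]
dequeue()->1, []

Final queue: []


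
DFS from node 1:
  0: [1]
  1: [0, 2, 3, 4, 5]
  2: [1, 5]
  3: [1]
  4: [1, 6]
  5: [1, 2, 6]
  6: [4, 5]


Visit 1, push [5, 4, 3, 2, 0]
Visit 0, push []
Visit 2, push [5]
Visit 5, push [6]
Visit 6, push [4]
Visit 4, push []
Visit 3, push []

DFS order: [1, 0, 2, 5, 6, 4, 3]


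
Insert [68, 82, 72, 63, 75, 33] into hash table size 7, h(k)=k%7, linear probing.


Insert 68: h=5 -> slot 5
Insert 82: h=5, 1 probes -> slot 6
Insert 72: h=2 -> slot 2
Insert 63: h=0 -> slot 0
Insert 75: h=5, 3 probes -> slot 1
Insert 33: h=5, 5 probes -> slot 3

Table: [63, 75, 72, 33, None, 68, 82]


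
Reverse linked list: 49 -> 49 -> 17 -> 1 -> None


Step 1: curr=49, set curr.next=prev(None) | reversed so far: 49
Step 2: curr=49, set curr.next=prev(49) | reversed so far: 49 -> 49
Step 3: curr=17, set curr.next=prev(49) | reversed so far: 17 -> 49 -> 49
Step 4: curr=1, set curr.next=prev(17) | reversed so far: 1 -> 17 -> 49 -> 49

1 -> 17 -> 49 -> 49 -> None


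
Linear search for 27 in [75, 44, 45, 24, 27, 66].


i=0: 75!=27
i=1: 44!=27
i=2: 45!=27
i=3: 24!=27
i=4: 27==27 found!

Found at 4, 5 comps


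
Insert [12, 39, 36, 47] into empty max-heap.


Insert 12: [12]
Insert 39: [39, 12]
Insert 36: [39, 12, 36]
Insert 47: [47, 39, 36, 12]

Final heap: [47, 39, 36, 12]


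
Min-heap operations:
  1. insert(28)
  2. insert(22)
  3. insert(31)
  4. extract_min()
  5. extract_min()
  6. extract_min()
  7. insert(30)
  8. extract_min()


insert(28) -> [28]
insert(22) -> [22, 28]
insert(31) -> [22, 28, 31]
extract_min()->22, [28, 31]
extract_min()->28, [31]
extract_min()->31, []
insert(30) -> [30]
extract_min()->30, []

Final heap: []


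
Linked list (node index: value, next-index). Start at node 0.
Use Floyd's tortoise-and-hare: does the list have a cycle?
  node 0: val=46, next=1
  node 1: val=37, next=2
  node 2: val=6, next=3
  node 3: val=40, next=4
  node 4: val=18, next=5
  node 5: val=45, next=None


Floyd's tortoise (slow, +1) and hare (fast, +2):
  init: slow=0, fast=0
  step 1: slow=1, fast=2
  step 2: slow=2, fast=4
  step 3: fast 4->5->None, no cycle

Cycle: no


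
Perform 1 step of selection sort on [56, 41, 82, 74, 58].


Initial: [56, 41, 82, 74, 58]
Step 1: min=41 at 1
  Swap: [41, 56, 82, 74, 58]

After 1 step: [41, 56, 82, 74, 58]


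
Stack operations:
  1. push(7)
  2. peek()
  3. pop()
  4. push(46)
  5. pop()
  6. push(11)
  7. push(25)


push(7) -> [7]
peek()->7
pop()->7, []
push(46) -> [46]
pop()->46, []
push(11) -> [11]
push(25) -> [11, 25]

Final stack: [11, 25]


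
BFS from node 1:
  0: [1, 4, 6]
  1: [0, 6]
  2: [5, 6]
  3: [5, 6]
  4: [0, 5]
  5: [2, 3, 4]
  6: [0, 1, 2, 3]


Visit 1, enqueue [0, 6]
Visit 0, enqueue [4]
Visit 6, enqueue [2, 3]
Visit 4, enqueue [5]
Visit 2, enqueue []
Visit 3, enqueue []
Visit 5, enqueue []

BFS order: [1, 0, 6, 4, 2, 3, 5]


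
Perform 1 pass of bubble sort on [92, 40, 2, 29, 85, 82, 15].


Initial: [92, 40, 2, 29, 85, 82, 15]
Pass 1: [40, 2, 29, 85, 82, 15, 92] (6 swaps)

After 1 pass: [40, 2, 29, 85, 82, 15, 92]


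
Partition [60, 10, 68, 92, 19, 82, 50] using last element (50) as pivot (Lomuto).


Pivot: 50
  10 <= 50: swap -> [10, 60, 68, 92, 19, 82, 50]
  19 <= 50: swap -> [10, 19, 68, 92, 60, 82, 50]
Place pivot at 2: [10, 19, 50, 92, 60, 82, 68]

Partitioned: [10, 19, 50, 92, 60, 82, 68]


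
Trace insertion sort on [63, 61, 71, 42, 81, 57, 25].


Initial: [63, 61, 71, 42, 81, 57, 25]
Insert 61: [61, 63, 71, 42, 81, 57, 25]
Insert 71: [61, 63, 71, 42, 81, 57, 25]
Insert 42: [42, 61, 63, 71, 81, 57, 25]
Insert 81: [42, 61, 63, 71, 81, 57, 25]
Insert 57: [42, 57, 61, 63, 71, 81, 25]
Insert 25: [25, 42, 57, 61, 63, 71, 81]

Sorted: [25, 42, 57, 61, 63, 71, 81]


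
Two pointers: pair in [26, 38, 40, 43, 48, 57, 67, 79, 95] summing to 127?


lo=0(26)+hi=8(95)=121
lo=1(38)+hi=8(95)=133
lo=1(38)+hi=7(79)=117
lo=2(40)+hi=7(79)=119
lo=3(43)+hi=7(79)=122
lo=4(48)+hi=7(79)=127

Yes: 48+79=127


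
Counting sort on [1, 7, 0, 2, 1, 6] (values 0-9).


Input: [1, 7, 0, 2, 1, 6]
Counts: [1, 2, 1, 0, 0, 0, 1, 1, 0, 0]

Sorted: [0, 1, 1, 2, 6, 7]


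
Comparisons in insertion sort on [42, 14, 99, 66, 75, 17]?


Algorithm: insertion sort
Input: [42, 14, 99, 66, 75, 17]
Sorted: [14, 17, 42, 66, 75, 99]

11


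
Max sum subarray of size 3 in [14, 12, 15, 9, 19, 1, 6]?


[0:3]: 41
[1:4]: 36
[2:5]: 43
[3:6]: 29
[4:7]: 26

Max: 43 at [2:5]


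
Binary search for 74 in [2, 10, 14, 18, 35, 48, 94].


Step 1: lo=0, hi=6, mid=3, val=18
Step 2: lo=4, hi=6, mid=5, val=48
Step 3: lo=6, hi=6, mid=6, val=94

Not found


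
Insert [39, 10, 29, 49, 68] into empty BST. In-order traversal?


Insert 39: root
Insert 10: L from 39
Insert 29: L from 39 -> R from 10
Insert 49: R from 39
Insert 68: R from 39 -> R from 49

In-order: [10, 29, 39, 49, 68]


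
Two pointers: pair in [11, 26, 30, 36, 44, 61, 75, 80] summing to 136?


lo=0(11)+hi=7(80)=91
lo=1(26)+hi=7(80)=106
lo=2(30)+hi=7(80)=110
lo=3(36)+hi=7(80)=116
lo=4(44)+hi=7(80)=124
lo=5(61)+hi=7(80)=141
lo=5(61)+hi=6(75)=136

Yes: 61+75=136


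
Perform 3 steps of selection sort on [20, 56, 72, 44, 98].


Initial: [20, 56, 72, 44, 98]
Step 1: min=20 at 0
  Swap: [20, 56, 72, 44, 98]
Step 2: min=44 at 3
  Swap: [20, 44, 72, 56, 98]
Step 3: min=56 at 3
  Swap: [20, 44, 56, 72, 98]

After 3 steps: [20, 44, 56, 72, 98]


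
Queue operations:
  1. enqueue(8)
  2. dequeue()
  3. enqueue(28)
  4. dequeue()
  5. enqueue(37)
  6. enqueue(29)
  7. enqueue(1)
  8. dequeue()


enqueue(8) -> [8]
dequeue()->8, []
enqueue(28) -> [28]
dequeue()->28, []
enqueue(37) -> [37]
enqueue(29) -> [37, 29]
enqueue(1) -> [37, 29, 1]
dequeue()->37, [29, 1]

Final queue: [29, 1]


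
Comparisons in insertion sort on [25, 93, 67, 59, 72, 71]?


Algorithm: insertion sort
Input: [25, 93, 67, 59, 72, 71]
Sorted: [25, 59, 67, 71, 72, 93]

11


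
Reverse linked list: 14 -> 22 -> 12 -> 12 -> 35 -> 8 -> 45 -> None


Step 1: curr=14, set curr.next=prev(None) | reversed so far: 14
Step 2: curr=22, set curr.next=prev(14) | reversed so far: 22 -> 14
Step 3: curr=12, set curr.next=prev(22) | reversed so far: 12 -> 22 -> 14
Step 4: curr=12, set curr.next=prev(12) | reversed so far: 12 -> 12 -> 22 -> 14
Step 5: curr=35, set curr.next=prev(12) | reversed so far: 35 -> 12 -> 12 -> 22 -> 14
Step 6: curr=8, set curr.next=prev(35) | reversed so far: 8 -> 35 -> 12 -> 12 -> 22 -> 14
Step 7: curr=45, set curr.next=prev(8) | reversed so far: 45 -> 8 -> 35 -> 12 -> 12 -> 22 -> 14

45 -> 8 -> 35 -> 12 -> 12 -> 22 -> 14 -> None


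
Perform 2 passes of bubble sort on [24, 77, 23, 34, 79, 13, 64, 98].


Initial: [24, 77, 23, 34, 79, 13, 64, 98]
Pass 1: [24, 23, 34, 77, 13, 64, 79, 98] (4 swaps)
Pass 2: [23, 24, 34, 13, 64, 77, 79, 98] (3 swaps)

After 2 passes: [23, 24, 34, 13, 64, 77, 79, 98]


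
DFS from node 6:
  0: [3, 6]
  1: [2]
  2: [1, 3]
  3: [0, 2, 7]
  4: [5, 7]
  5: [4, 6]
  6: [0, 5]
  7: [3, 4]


Visit 6, push [5, 0]
Visit 0, push [3]
Visit 3, push [7, 2]
Visit 2, push [1]
Visit 1, push []
Visit 7, push [4]
Visit 4, push [5]
Visit 5, push []

DFS order: [6, 0, 3, 2, 1, 7, 4, 5]


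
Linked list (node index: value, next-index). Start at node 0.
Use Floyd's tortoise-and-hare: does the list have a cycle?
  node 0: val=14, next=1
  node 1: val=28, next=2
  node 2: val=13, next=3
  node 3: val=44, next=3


Floyd's tortoise (slow, +1) and hare (fast, +2):
  init: slow=0, fast=0
  step 1: slow=1, fast=2
  step 2: slow=2, fast=3
  step 3: slow=3, fast=3
  slow == fast at node 3: cycle detected

Cycle: yes


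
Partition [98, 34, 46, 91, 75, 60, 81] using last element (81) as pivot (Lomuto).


Pivot: 81
  34 <= 81: swap -> [34, 98, 46, 91, 75, 60, 81]
  46 <= 81: swap -> [34, 46, 98, 91, 75, 60, 81]
  75 <= 81: swap -> [34, 46, 75, 91, 98, 60, 81]
  60 <= 81: swap -> [34, 46, 75, 60, 98, 91, 81]
Place pivot at 4: [34, 46, 75, 60, 81, 91, 98]

Partitioned: [34, 46, 75, 60, 81, 91, 98]


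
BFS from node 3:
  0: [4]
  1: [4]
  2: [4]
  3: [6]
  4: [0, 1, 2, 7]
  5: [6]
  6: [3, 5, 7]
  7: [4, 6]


Visit 3, enqueue [6]
Visit 6, enqueue [5, 7]
Visit 5, enqueue []
Visit 7, enqueue [4]
Visit 4, enqueue [0, 1, 2]
Visit 0, enqueue []
Visit 1, enqueue []
Visit 2, enqueue []

BFS order: [3, 6, 5, 7, 4, 0, 1, 2]


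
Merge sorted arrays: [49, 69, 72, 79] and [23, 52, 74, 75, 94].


Take 23 from B
Take 49 from A
Take 52 from B
Take 69 from A
Take 72 from A
Take 74 from B
Take 75 from B
Take 79 from A

Merged: [23, 49, 52, 69, 72, 74, 75, 79, 94]


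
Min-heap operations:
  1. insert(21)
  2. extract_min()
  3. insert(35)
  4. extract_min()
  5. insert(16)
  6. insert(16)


insert(21) -> [21]
extract_min()->21, []
insert(35) -> [35]
extract_min()->35, []
insert(16) -> [16]
insert(16) -> [16, 16]

Final heap: [16, 16]


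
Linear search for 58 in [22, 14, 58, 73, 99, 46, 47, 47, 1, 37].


i=0: 22!=58
i=1: 14!=58
i=2: 58==58 found!

Found at 2, 3 comps


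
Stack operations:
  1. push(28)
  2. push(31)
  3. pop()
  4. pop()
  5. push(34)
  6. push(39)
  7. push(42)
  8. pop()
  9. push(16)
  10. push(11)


push(28) -> [28]
push(31) -> [28, 31]
pop()->31, [28]
pop()->28, []
push(34) -> [34]
push(39) -> [34, 39]
push(42) -> [34, 39, 42]
pop()->42, [34, 39]
push(16) -> [34, 39, 16]
push(11) -> [34, 39, 16, 11]

Final stack: [34, 39, 16, 11]


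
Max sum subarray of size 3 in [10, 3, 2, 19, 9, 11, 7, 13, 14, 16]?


[0:3]: 15
[1:4]: 24
[2:5]: 30
[3:6]: 39
[4:7]: 27
[5:8]: 31
[6:9]: 34
[7:10]: 43

Max: 43 at [7:10]


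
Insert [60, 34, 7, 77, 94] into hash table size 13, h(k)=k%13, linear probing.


Insert 60: h=8 -> slot 8
Insert 34: h=8, 1 probes -> slot 9
Insert 7: h=7 -> slot 7
Insert 77: h=12 -> slot 12
Insert 94: h=3 -> slot 3

Table: [None, None, None, 94, None, None, None, 7, 60, 34, None, None, 77]


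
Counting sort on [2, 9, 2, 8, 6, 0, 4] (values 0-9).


Input: [2, 9, 2, 8, 6, 0, 4]
Counts: [1, 0, 2, 0, 1, 0, 1, 0, 1, 1]

Sorted: [0, 2, 2, 4, 6, 8, 9]


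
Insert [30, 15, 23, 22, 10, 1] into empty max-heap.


Insert 30: [30]
Insert 15: [30, 15]
Insert 23: [30, 15, 23]
Insert 22: [30, 22, 23, 15]
Insert 10: [30, 22, 23, 15, 10]
Insert 1: [30, 22, 23, 15, 10, 1]

Final heap: [30, 22, 23, 15, 10, 1]


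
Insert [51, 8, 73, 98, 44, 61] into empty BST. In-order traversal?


Insert 51: root
Insert 8: L from 51
Insert 73: R from 51
Insert 98: R from 51 -> R from 73
Insert 44: L from 51 -> R from 8
Insert 61: R from 51 -> L from 73

In-order: [8, 44, 51, 61, 73, 98]


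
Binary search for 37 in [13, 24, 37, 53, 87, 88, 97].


Step 1: lo=0, hi=6, mid=3, val=53
Step 2: lo=0, hi=2, mid=1, val=24
Step 3: lo=2, hi=2, mid=2, val=37

Found at index 2


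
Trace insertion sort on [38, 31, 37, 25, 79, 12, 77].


Initial: [38, 31, 37, 25, 79, 12, 77]
Insert 31: [31, 38, 37, 25, 79, 12, 77]
Insert 37: [31, 37, 38, 25, 79, 12, 77]
Insert 25: [25, 31, 37, 38, 79, 12, 77]
Insert 79: [25, 31, 37, 38, 79, 12, 77]
Insert 12: [12, 25, 31, 37, 38, 79, 77]
Insert 77: [12, 25, 31, 37, 38, 77, 79]

Sorted: [12, 25, 31, 37, 38, 77, 79]


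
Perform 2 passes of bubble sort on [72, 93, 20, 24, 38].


Initial: [72, 93, 20, 24, 38]
Pass 1: [72, 20, 24, 38, 93] (3 swaps)
Pass 2: [20, 24, 38, 72, 93] (3 swaps)

After 2 passes: [20, 24, 38, 72, 93]


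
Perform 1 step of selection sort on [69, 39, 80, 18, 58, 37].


Initial: [69, 39, 80, 18, 58, 37]
Step 1: min=18 at 3
  Swap: [18, 39, 80, 69, 58, 37]

After 1 step: [18, 39, 80, 69, 58, 37]


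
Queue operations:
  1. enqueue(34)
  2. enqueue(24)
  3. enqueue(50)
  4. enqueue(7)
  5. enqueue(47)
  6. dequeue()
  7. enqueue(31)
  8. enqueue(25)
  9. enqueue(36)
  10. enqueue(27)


enqueue(34) -> [34]
enqueue(24) -> [34, 24]
enqueue(50) -> [34, 24, 50]
enqueue(7) -> [34, 24, 50, 7]
enqueue(47) -> [34, 24, 50, 7, 47]
dequeue()->34, [24, 50, 7, 47]
enqueue(31) -> [24, 50, 7, 47, 31]
enqueue(25) -> [24, 50, 7, 47, 31, 25]
enqueue(36) -> [24, 50, 7, 47, 31, 25, 36]
enqueue(27) -> [24, 50, 7, 47, 31, 25, 36, 27]

Final queue: [24, 50, 7, 47, 31, 25, 36, 27]


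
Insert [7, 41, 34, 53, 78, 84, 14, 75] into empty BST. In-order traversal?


Insert 7: root
Insert 41: R from 7
Insert 34: R from 7 -> L from 41
Insert 53: R from 7 -> R from 41
Insert 78: R from 7 -> R from 41 -> R from 53
Insert 84: R from 7 -> R from 41 -> R from 53 -> R from 78
Insert 14: R from 7 -> L from 41 -> L from 34
Insert 75: R from 7 -> R from 41 -> R from 53 -> L from 78

In-order: [7, 14, 34, 41, 53, 75, 78, 84]


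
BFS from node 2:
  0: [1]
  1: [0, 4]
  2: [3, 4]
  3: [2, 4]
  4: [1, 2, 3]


Visit 2, enqueue [3, 4]
Visit 3, enqueue []
Visit 4, enqueue [1]
Visit 1, enqueue [0]
Visit 0, enqueue []

BFS order: [2, 3, 4, 1, 0]


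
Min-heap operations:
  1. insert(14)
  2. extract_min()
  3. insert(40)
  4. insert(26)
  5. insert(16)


insert(14) -> [14]
extract_min()->14, []
insert(40) -> [40]
insert(26) -> [26, 40]
insert(16) -> [16, 40, 26]

Final heap: [16, 40, 26]


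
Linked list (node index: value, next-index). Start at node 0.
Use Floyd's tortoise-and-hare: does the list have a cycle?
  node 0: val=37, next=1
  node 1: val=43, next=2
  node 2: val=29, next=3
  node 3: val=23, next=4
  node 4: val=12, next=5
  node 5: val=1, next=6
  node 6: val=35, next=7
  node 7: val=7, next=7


Floyd's tortoise (slow, +1) and hare (fast, +2):
  init: slow=0, fast=0
  step 1: slow=1, fast=2
  step 2: slow=2, fast=4
  step 3: slow=3, fast=6
  step 4: slow=4, fast=7
  step 5: slow=5, fast=7
  step 6: slow=6, fast=7
  step 7: slow=7, fast=7
  slow == fast at node 7: cycle detected

Cycle: yes


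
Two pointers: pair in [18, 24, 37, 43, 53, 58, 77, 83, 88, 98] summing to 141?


lo=0(18)+hi=9(98)=116
lo=1(24)+hi=9(98)=122
lo=2(37)+hi=9(98)=135
lo=3(43)+hi=9(98)=141

Yes: 43+98=141


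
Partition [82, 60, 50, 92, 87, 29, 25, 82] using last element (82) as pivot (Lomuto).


Pivot: 82
  82 <= 82: advance i (no swap)
  60 <= 82: advance i (no swap)
  50 <= 82: advance i (no swap)
  29 <= 82: swap -> [82, 60, 50, 29, 87, 92, 25, 82]
  25 <= 82: swap -> [82, 60, 50, 29, 25, 92, 87, 82]
Place pivot at 5: [82, 60, 50, 29, 25, 82, 87, 92]

Partitioned: [82, 60, 50, 29, 25, 82, 87, 92]


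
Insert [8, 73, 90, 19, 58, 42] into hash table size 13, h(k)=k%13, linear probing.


Insert 8: h=8 -> slot 8
Insert 73: h=8, 1 probes -> slot 9
Insert 90: h=12 -> slot 12
Insert 19: h=6 -> slot 6
Insert 58: h=6, 1 probes -> slot 7
Insert 42: h=3 -> slot 3

Table: [None, None, None, 42, None, None, 19, 58, 8, 73, None, None, 90]


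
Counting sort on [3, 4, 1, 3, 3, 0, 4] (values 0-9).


Input: [3, 4, 1, 3, 3, 0, 4]
Counts: [1, 1, 0, 3, 2, 0, 0, 0, 0, 0]

Sorted: [0, 1, 3, 3, 3, 4, 4]


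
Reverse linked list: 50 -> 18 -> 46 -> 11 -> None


Step 1: curr=50, set curr.next=prev(None) | reversed so far: 50
Step 2: curr=18, set curr.next=prev(50) | reversed so far: 18 -> 50
Step 3: curr=46, set curr.next=prev(18) | reversed so far: 46 -> 18 -> 50
Step 4: curr=11, set curr.next=prev(46) | reversed so far: 11 -> 46 -> 18 -> 50

11 -> 46 -> 18 -> 50 -> None


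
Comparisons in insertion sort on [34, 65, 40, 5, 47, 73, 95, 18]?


Algorithm: insertion sort
Input: [34, 65, 40, 5, 47, 73, 95, 18]
Sorted: [5, 18, 34, 40, 47, 65, 73, 95]

17


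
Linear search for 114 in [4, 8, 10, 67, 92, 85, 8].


i=0: 4!=114
i=1: 8!=114
i=2: 10!=114
i=3: 67!=114
i=4: 92!=114
i=5: 85!=114
i=6: 8!=114

Not found, 7 comps


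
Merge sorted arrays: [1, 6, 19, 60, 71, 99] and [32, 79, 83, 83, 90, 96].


Take 1 from A
Take 6 from A
Take 19 from A
Take 32 from B
Take 60 from A
Take 71 from A
Take 79 from B
Take 83 from B
Take 83 from B
Take 90 from B
Take 96 from B

Merged: [1, 6, 19, 32, 60, 71, 79, 83, 83, 90, 96, 99]


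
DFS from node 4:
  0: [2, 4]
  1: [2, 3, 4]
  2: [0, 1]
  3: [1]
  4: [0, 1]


Visit 4, push [1, 0]
Visit 0, push [2]
Visit 2, push [1]
Visit 1, push [3]
Visit 3, push []

DFS order: [4, 0, 2, 1, 3]


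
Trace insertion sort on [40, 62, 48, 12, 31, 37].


Initial: [40, 62, 48, 12, 31, 37]
Insert 62: [40, 62, 48, 12, 31, 37]
Insert 48: [40, 48, 62, 12, 31, 37]
Insert 12: [12, 40, 48, 62, 31, 37]
Insert 31: [12, 31, 40, 48, 62, 37]
Insert 37: [12, 31, 37, 40, 48, 62]

Sorted: [12, 31, 37, 40, 48, 62]


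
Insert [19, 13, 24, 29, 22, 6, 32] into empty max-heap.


Insert 19: [19]
Insert 13: [19, 13]
Insert 24: [24, 13, 19]
Insert 29: [29, 24, 19, 13]
Insert 22: [29, 24, 19, 13, 22]
Insert 6: [29, 24, 19, 13, 22, 6]
Insert 32: [32, 24, 29, 13, 22, 6, 19]

Final heap: [32, 24, 29, 13, 22, 6, 19]


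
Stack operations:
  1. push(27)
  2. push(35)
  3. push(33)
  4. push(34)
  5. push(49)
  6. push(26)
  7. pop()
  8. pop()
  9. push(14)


push(27) -> [27]
push(35) -> [27, 35]
push(33) -> [27, 35, 33]
push(34) -> [27, 35, 33, 34]
push(49) -> [27, 35, 33, 34, 49]
push(26) -> [27, 35, 33, 34, 49, 26]
pop()->26, [27, 35, 33, 34, 49]
pop()->49, [27, 35, 33, 34]
push(14) -> [27, 35, 33, 34, 14]

Final stack: [27, 35, 33, 34, 14]


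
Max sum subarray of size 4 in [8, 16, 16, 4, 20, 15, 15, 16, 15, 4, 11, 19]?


[0:4]: 44
[1:5]: 56
[2:6]: 55
[3:7]: 54
[4:8]: 66
[5:9]: 61
[6:10]: 50
[7:11]: 46
[8:12]: 49

Max: 66 at [4:8]


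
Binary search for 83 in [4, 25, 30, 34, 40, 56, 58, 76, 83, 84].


Step 1: lo=0, hi=9, mid=4, val=40
Step 2: lo=5, hi=9, mid=7, val=76
Step 3: lo=8, hi=9, mid=8, val=83

Found at index 8


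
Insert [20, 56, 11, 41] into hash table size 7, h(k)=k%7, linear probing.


Insert 20: h=6 -> slot 6
Insert 56: h=0 -> slot 0
Insert 11: h=4 -> slot 4
Insert 41: h=6, 2 probes -> slot 1

Table: [56, 41, None, None, 11, None, 20]


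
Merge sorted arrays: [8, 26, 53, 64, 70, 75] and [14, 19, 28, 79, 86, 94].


Take 8 from A
Take 14 from B
Take 19 from B
Take 26 from A
Take 28 from B
Take 53 from A
Take 64 from A
Take 70 from A
Take 75 from A

Merged: [8, 14, 19, 26, 28, 53, 64, 70, 75, 79, 86, 94]


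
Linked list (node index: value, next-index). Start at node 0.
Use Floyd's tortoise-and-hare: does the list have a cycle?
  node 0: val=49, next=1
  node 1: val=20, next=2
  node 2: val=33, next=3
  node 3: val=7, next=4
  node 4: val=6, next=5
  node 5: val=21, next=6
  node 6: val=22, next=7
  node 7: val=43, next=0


Floyd's tortoise (slow, +1) and hare (fast, +2):
  init: slow=0, fast=0
  step 1: slow=1, fast=2
  step 2: slow=2, fast=4
  step 3: slow=3, fast=6
  step 4: slow=4, fast=0
  step 5: slow=5, fast=2
  step 6: slow=6, fast=4
  step 7: slow=7, fast=6
  step 8: slow=0, fast=0
  slow == fast at node 0: cycle detected

Cycle: yes


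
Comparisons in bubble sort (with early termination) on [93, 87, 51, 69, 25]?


Algorithm: bubble sort (with early termination)
Input: [93, 87, 51, 69, 25]
Sorted: [25, 51, 69, 87, 93]

10


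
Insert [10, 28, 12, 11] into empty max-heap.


Insert 10: [10]
Insert 28: [28, 10]
Insert 12: [28, 10, 12]
Insert 11: [28, 11, 12, 10]

Final heap: [28, 11, 12, 10]


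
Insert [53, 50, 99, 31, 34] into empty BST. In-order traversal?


Insert 53: root
Insert 50: L from 53
Insert 99: R from 53
Insert 31: L from 53 -> L from 50
Insert 34: L from 53 -> L from 50 -> R from 31

In-order: [31, 34, 50, 53, 99]


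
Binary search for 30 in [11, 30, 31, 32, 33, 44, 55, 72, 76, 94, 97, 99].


Step 1: lo=0, hi=11, mid=5, val=44
Step 2: lo=0, hi=4, mid=2, val=31
Step 3: lo=0, hi=1, mid=0, val=11
Step 4: lo=1, hi=1, mid=1, val=30

Found at index 1


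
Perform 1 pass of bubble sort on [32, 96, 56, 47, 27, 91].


Initial: [32, 96, 56, 47, 27, 91]
Pass 1: [32, 56, 47, 27, 91, 96] (4 swaps)

After 1 pass: [32, 56, 47, 27, 91, 96]


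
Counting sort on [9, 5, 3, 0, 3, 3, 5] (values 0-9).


Input: [9, 5, 3, 0, 3, 3, 5]
Counts: [1, 0, 0, 3, 0, 2, 0, 0, 0, 1]

Sorted: [0, 3, 3, 3, 5, 5, 9]
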